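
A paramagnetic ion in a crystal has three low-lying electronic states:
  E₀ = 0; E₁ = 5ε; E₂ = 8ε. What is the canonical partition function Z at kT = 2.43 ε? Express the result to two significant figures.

Eᵢ/kT = 0, 2.058, 3.292.
Z = Σ e^(−Eᵢ/kT) = e^(−0) + e^(−2.058) + e^(−3.292) = 1.000 + 0.1277 + 0.03718 = 1.165.

Z = 1.2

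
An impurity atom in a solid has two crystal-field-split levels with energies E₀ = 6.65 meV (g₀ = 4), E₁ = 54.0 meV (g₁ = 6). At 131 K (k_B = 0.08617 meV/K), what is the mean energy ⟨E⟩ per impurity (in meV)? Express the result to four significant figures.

7.697 meV

k_BT = 0.08617 × 131 K = 11.2883 meV.
Eᵢ/kT = 0.589106, 4.78371.
Z = Σ gᵢe^(−Eᵢ/kT) = 4·e^(−0.589106) + 6·e^(−4.78371) = 2.21929 + 0.0501894 = 2.26948.
⟨E⟩ = Σ Eᵢ gᵢe^(−Eᵢ/kT) / Z = (6.65·2.21929 + 54.0·0.0501894) / 2.26948 = 7.697 meV.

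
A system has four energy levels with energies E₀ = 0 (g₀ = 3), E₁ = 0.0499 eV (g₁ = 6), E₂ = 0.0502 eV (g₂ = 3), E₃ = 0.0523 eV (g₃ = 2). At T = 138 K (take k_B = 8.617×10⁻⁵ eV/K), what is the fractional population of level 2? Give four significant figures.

0.01394

k_BT = 8.617×10⁻⁵ × 138 K = 0.0118915 eV.
Eᵢ/kT = 0, 4.19627, 4.22150, 4.39810.
Z = Σ gᵢe^(−Eᵢ/kT) = 3·e^(−0) + 6·e^(−4.19627) + 3·e^(−4.22150) + 2·e^(−4.39810) = 3.00000 + 0.0903097 + 0.0440298 + 0.0246014 = 3.15894.
P₂ = g₂ e^(−E₂/kT) / Z = 0.0440298/3.15894 = 0.01394.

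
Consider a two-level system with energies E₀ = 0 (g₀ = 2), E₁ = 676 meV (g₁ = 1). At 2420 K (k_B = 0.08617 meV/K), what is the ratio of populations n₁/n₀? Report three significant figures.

0.0195

k_BT = 0.08617 × 2420 K = 208.53 meV.
n₁/n₀ = (g₁/g₀) exp[−(E₁−E₀)/kT] = (1/2) × exp(−(676 meV)/(208.53 meV)) = (1/2) × exp(-3.2417) = 0.0195.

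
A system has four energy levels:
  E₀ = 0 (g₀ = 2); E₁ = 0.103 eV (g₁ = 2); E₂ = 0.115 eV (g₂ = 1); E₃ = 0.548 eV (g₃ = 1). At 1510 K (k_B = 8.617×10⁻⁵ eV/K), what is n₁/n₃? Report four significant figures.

k_BT = 8.617×10⁻⁵ × 1510 K = 0.130117 eV.
n₁/n₃ = (g₁/g₃) exp[−(E₁−E₃)/kT] = (2/1) × exp(−(-0.445 eV)/(0.130117 eV)) = (2/1) × exp(3.42000) = 61.14.

61.14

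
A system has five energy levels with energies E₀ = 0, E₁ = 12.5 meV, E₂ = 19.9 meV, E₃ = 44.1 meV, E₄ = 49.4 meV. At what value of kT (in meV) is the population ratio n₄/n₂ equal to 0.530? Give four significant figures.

n₄/n₂ = exp[−(E₄−E₂)/kT] = 0.530.
⇒ (E₄−E₂)/kT = ln(1/0.530) = ln(1.88679) = 0.634877.
kT = 29.5 meV / 0.634877 = 46.47 meV.

46.47 meV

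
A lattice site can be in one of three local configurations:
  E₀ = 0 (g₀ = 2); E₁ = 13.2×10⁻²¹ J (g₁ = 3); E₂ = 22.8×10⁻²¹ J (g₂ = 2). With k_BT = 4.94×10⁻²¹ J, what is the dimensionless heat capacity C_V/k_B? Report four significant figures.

Eᵢ/kT = 0, 2.67206, 4.61538.
Z = Σ gᵢe^(−Eᵢ/kT) = 2·e^(−0) + 3·e^(−2.67206) + 2·e^(−4.61538) = 2.00000 + 0.207329 + 0.0197968 = 2.22713.
⟨E⟩ = 1.43149, ⟨E²⟩ = 20.8413.
C_V/k_B = (⟨E²⟩ − ⟨E⟩²)/(kT)² = (20.8413 − 2.04916)/24.4036 = 0.7701.

0.7701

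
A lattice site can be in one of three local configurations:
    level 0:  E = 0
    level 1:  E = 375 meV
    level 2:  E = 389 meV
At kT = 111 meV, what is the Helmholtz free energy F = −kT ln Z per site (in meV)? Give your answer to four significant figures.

-6.903 meV

Eᵢ/kT = 0, 3.37838, 3.50450.
Z = Σ e^(−Eᵢ/kT) = e^(−0) + e^(−3.37838) + e^(−3.50450) = 1.00000 + 0.0341027 + 0.0300618 = 1.06416.
F = −kT ln Z = −111 × ln(1.06416) = −111 × 0.0621858 = -6.903 meV.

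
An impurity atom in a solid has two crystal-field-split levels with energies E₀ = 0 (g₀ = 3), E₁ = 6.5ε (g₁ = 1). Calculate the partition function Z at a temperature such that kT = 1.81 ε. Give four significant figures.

Z = 3.028

Eᵢ/kT = 0, 3.59116.
Z = Σ gᵢe^(−Eᵢ/kT) = 3·e^(−0) + 1·e^(−3.59116) = 3.00000 + 0.0275663 = 3.02757.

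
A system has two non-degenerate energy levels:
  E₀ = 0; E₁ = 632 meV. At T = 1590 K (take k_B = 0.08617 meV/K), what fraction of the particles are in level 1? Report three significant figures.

0.00983

k_BT = 0.08617 × 1590 K = 137.01 meV.
Eᵢ/kT = 0, 4.6128.
Z = Σ e^(−Eᵢ/kT) = e^(−0) + e^(−4.6128) = 1.0000 + 0.0099240 = 1.0099.
P₁ = e^(−E₁/kT) / Z = 0.0099240/1.0099 = 0.00983.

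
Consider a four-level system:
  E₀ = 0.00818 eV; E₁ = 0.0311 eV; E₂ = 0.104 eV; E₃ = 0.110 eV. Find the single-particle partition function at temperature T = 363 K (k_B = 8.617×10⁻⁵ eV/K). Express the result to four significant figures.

k_BT = 8.617×10⁻⁵ × 363 K = 0.0312797 eV.
Eᵢ/kT = 0.261511, 0.994255, 3.32484, 3.51666.
Z = Σ e^(−Eᵢ/kT) = e^(−0.261511) + e^(−0.994255) + e^(−3.32484) + e^(−3.51666) = 0.769887 + 0.369999 + 0.0359783 + 0.0296985 = 1.20556.

Z = 1.206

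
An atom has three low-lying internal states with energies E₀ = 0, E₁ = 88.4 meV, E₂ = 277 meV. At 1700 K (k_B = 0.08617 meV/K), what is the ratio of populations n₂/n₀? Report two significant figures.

0.15

k_BT = 0.08617 × 1700 K = 146.5 meV.
n₂/n₀ = exp[−(E₂−E₀)/kT] = exp(−(277 meV)/(146.5 meV)) = exp(-1.891) = 0.15.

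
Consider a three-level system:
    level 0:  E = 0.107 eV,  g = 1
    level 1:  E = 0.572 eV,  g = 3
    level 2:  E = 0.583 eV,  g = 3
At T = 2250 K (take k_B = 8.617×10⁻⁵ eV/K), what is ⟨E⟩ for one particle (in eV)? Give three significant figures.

0.270 eV

k_BT = 8.617×10⁻⁵ × 2250 K = 0.19388 eV.
Eᵢ/kT = 0.55189, 2.9503, 3.0070.
Z = Σ gᵢe^(−Eᵢ/kT) = 1·e^(−0.55189) + 3·e^(−2.9503) + 3·e^(−3.0070) = 0.57586 + 0.15697 + 0.14832 = 0.88115.
⟨E⟩ = Σ Eᵢ gᵢe^(−Eᵢ/kT) / Z = (0.107·0.57586 + 0.572·0.15697 + 0.583·0.14832) / 0.88115 = 0.270 eV.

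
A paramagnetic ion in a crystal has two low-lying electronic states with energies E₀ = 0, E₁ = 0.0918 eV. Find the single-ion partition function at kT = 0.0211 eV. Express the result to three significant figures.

Z = 1.01

Eᵢ/kT = 0, 4.3507.
Z = Σ e^(−Eᵢ/kT) = e^(−0) + e^(−4.3507) = 1.0000 + 0.012898 = 1.0129.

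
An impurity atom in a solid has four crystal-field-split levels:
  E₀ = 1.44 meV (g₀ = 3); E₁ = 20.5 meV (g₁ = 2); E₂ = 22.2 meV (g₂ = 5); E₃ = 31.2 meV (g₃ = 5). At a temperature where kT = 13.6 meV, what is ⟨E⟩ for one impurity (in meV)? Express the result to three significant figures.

10.9 meV

Eᵢ/kT = 0.10588, 1.5074, 1.6324, 2.2941.
Z = Σ gᵢe^(−Eᵢ/kT) = 3·e^(−0.10588) + 2·e^(−1.5074) + 5·e^(−1.6324) + 5·e^(−2.2941) = 2.6986 + 0.44297 + 0.97730 + 0.50426 = 4.6231.
⟨E⟩ = Σ Eᵢ gᵢe^(−Eᵢ/kT) / Z = (1.44·2.6986 + 20.5·0.44297 + 22.2·0.97730 + 31.2·0.50426) / 4.6231 = 10.9 meV.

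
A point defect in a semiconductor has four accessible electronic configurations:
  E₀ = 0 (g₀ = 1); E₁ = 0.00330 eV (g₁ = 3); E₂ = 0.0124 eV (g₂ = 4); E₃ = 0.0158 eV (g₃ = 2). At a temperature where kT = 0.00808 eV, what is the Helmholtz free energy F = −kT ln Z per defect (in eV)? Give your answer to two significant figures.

Eᵢ/kT = 0, 0.4084, 1.535, 1.955.
Z = Σ gᵢe^(−Eᵢ/kT) = 1·e^(−0) + 3·e^(−0.4084) + 4·e^(−1.535) + 2·e^(−1.955) = 1.000 + 1.994 + 0.8618 + 0.2831 = 4.139.
F = −kT ln Z = −0.00808 × ln(4.139) = −0.00808 × 1.420 = -0.011 eV.

-0.011 eV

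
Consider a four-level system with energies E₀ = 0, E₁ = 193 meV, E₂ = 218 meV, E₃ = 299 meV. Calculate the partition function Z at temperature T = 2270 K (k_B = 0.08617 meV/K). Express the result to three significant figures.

k_BT = 0.08617 × 2270 K = 195.61 meV.
Eᵢ/kT = 0, 0.98666, 1.1145, 1.5286.
Z = Σ e^(−Eᵢ/kT) = e^(−0) + e^(−0.98666) + e^(−1.1145) + e^(−1.5286) = 1.0000 + 0.37282 + 0.32808 + 0.21684 = 1.9177.

Z = 1.92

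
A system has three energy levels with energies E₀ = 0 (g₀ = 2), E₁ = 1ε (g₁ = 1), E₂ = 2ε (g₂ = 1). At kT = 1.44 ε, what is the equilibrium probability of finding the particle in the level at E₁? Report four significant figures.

Eᵢ/kT = 0, 0.694444, 1.38889.
Z = Σ gᵢe^(−Eᵢ/kT) = 2·e^(−0) + 1·e^(−0.694444) + 1·e^(−1.38889) = 2.00000 + 0.499352 + 0.249352 = 2.74870.
P₁ = g₁ e^(−E₁/kT) / Z = 0.499352/2.74870 = 0.1817.

0.1817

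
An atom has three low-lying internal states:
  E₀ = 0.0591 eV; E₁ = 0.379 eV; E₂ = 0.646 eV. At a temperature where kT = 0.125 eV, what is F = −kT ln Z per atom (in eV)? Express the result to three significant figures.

Eᵢ/kT = 0.47280, 3.0320, 5.1680.
Z = Σ e^(−Eᵢ/kT) = e^(−0.47280) + e^(−3.0320) + e^(−5.1680) = 0.62325 + 0.048219 + 0.0056959 = 0.67716.
F = −kT ln Z = −0.125 × ln(0.67716) = −0.125 × -0.38985 = 0.0487 eV.

0.0487 eV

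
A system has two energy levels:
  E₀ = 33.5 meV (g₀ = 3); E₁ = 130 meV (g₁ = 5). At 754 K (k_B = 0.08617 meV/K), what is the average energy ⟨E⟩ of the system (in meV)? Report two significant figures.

k_BT = 0.08617 × 754 K = 64.97 meV.
Eᵢ/kT = 0.5156, 2.001.
Z = Σ gᵢe^(−Eᵢ/kT) = 3·e^(−0.5156) + 5·e^(−2.001) = 1.791 + 0.6760 = 2.467.
⟨E⟩ = Σ Eᵢ gᵢe^(−Eᵢ/kT) / Z = (33.5·1.791 + 130·0.6760) / 2.467 = 60 meV.

60 meV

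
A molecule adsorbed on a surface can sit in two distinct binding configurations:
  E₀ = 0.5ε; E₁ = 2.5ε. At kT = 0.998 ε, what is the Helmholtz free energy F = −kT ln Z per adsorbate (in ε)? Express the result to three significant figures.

Eᵢ/kT = 0.50100, 2.5050.
Z = Σ e^(−Eᵢ/kT) = e^(−0.50100) + e^(−2.5050) = 0.60592 + 0.081676 = 0.68760.
F = −kT ln Z = −0.998 × ln(0.68760) = −0.998 × -0.37455 = 0.374 ε.

0.374 ε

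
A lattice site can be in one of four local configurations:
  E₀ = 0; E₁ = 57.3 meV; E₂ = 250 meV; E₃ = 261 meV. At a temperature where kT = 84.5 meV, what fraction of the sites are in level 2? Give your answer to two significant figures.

Eᵢ/kT = 0, 0.6781, 2.959, 3.089.
Z = Σ e^(−Eᵢ/kT) = e^(−0) + e^(−0.6781) + e^(−2.959) + e^(−3.089) = 1.000 + 0.5076 + 0.05187 + 0.04555 = 1.605.
P₂ = e^(−E₂/kT) / Z = 0.05187/1.605 = 0.032.

0.032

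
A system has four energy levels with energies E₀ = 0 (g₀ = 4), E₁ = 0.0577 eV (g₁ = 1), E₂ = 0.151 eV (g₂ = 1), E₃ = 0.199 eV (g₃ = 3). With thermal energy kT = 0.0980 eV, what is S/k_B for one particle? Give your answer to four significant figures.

Eᵢ/kT = 0, 0.588776, 1.54082, 2.03061.
Z = Σ gᵢe^(−Eᵢ/kT) = 4·e^(−0) + 1·e^(−0.588776) + 1·e^(−1.54082) + 3·e^(−2.03061) = 4.00000 + 0.555006 + 0.214205 + 0.393766 = 5.16298.
⟨E⟩ = Σ EᵢPᵢ = 0.0276445 eV.
S/k_B = ln Z + ⟨E⟩/kT = ln(5.16298) + 0.0276445/0.0980 = 1.64151 + 0.282087 = 1.924.

1.924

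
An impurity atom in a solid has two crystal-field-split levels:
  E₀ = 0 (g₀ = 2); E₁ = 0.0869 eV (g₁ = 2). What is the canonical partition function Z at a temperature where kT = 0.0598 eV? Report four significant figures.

Z = 2.468

Eᵢ/kT = 0, 1.45318.
Z = Σ gᵢe^(−Eᵢ/kT) = 2·e^(−0) + 2·e^(−1.45318) = 2.00000 + 0.467651 = 2.46765.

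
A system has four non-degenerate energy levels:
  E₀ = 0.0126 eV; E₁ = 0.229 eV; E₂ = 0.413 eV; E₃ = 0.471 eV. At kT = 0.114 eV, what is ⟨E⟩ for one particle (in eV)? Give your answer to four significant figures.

Eᵢ/kT = 0.110526, 2.00877, 3.62281, 4.13158.
Z = Σ e^(−Eᵢ/kT) = e^(−0.110526) + e^(−2.00877) + e^(−3.62281) + e^(−4.13158) = 0.895363 + 0.134154 + 0.0267075 + 0.0160575 = 1.07228.
⟨E⟩ = Σ Eᵢ e^(−Eᵢ/kT) / Z = (0.0126·0.895363 + 0.229·0.134154 + 0.413·0.0267075 + 0.471·0.0160575) / 1.07228 = 0.05651 eV.

0.05651 eV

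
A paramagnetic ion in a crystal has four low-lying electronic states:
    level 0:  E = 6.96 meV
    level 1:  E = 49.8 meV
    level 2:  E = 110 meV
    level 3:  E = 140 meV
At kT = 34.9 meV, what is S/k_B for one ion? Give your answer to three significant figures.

0.750

Eᵢ/kT = 0.19943, 1.4269, 3.1519, 4.0115.
Z = Σ e^(−Eᵢ/kT) = e^(−0.19943) + e^(−1.4269) + e^(−3.1519) + e^(−4.0115) = 0.81920 + 0.24005 + 0.042771 + 0.018106 = 1.1201.
⟨E⟩ = Σ EᵢPᵢ = 22.226 meV.
S/k_B = ln Z + ⟨E⟩/kT = ln(1.1201) + 22.226/34.9 = 0.11342 + 0.63685 = 0.750.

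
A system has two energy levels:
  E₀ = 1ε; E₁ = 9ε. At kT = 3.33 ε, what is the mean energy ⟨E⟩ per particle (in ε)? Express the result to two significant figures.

Eᵢ/kT = 0.3003, 2.703.
Z = Σ e^(−Eᵢ/kT) = e^(−0.3003) + e^(−2.703) = 0.7406 + 0.06700 = 0.8076.
⟨E⟩ = Σ Eᵢ e^(−Eᵢ/kT) / Z = (1·0.7406 + 9·0.06700) / 0.8076 = 1.7 ε.

1.7 ε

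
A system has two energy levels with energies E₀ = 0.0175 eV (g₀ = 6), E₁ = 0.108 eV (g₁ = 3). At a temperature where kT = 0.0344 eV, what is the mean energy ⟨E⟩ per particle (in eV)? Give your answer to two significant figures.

0.021 eV

Eᵢ/kT = 0.5087, 3.140.
Z = Σ gᵢe^(−Eᵢ/kT) = 6·e^(−0.5087) + 3·e^(−3.140) = 3.608 + 0.1298 = 3.738.
⟨E⟩ = Σ Eᵢ gᵢe^(−Eᵢ/kT) / Z = (0.0175·3.608 + 0.108·0.1298) / 3.738 = 0.021 eV.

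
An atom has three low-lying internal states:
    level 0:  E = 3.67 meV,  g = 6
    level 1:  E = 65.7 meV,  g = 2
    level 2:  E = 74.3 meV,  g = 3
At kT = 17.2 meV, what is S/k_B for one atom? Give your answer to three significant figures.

1.87

Eᵢ/kT = 0.21337, 3.8198, 4.3198.
Z = Σ gᵢe^(−Eᵢ/kT) = 6·e^(−0.21337) + 2·e^(−3.8198) + 3·e^(−4.3198) = 4.8471 + 0.043864 + 0.039908 = 4.9309.
⟨E⟩ = Σ EᵢPᵢ = 4.7934 meV.
S/k_B = ln Z + ⟨E⟩/kT = ln(4.9309) + 4.7934/17.2 = 1.5955 + 0.27869 = 1.87.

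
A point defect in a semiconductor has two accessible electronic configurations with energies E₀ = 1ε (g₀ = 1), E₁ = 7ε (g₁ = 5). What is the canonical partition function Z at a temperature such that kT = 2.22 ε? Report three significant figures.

Eᵢ/kT = 0.45045, 3.1532.
Z = Σ gᵢe^(−Eᵢ/kT) = 1·e^(−0.45045) + 5·e^(−3.1532) = 0.63734 + 0.21358 = 0.85092.

Z = 0.851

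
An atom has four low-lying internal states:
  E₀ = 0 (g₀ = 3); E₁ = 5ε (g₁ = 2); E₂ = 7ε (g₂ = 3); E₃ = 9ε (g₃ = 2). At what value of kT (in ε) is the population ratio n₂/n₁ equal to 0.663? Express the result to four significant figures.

2.450 ε

n₂/n₁ = (g₂/g₁) exp[−(E₂−E₁)/kT] = 0.663.
⇒ (E₂−E₁)/kT = ln((3/2)/0.663) = ln(2.26244) = 0.816444.
kT = 2ε / 0.816444 = 2.450 ε.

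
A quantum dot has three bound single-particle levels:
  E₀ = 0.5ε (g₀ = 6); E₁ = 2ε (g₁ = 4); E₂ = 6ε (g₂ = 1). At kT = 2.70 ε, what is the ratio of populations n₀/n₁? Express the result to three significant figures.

n₀/n₁ = (g₀/g₁) exp[−(E₀−E₁)/kT] = (6/4) × exp(−(-1.5ε)/(2.70ε)) = (6/4) × exp(0.55556) = 2.61.

2.61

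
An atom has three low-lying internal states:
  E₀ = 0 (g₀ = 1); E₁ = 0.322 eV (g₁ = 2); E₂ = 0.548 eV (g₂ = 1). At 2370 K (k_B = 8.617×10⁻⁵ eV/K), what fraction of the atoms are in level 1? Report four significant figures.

0.2790

k_BT = 8.617×10⁻⁵ × 2370 K = 0.204223 eV.
Eᵢ/kT = 0, 1.57671, 2.68334.
Z = Σ gᵢe^(−Eᵢ/kT) = 1·e^(−0) + 2·e^(−1.57671) + 1·e^(−2.68334) = 1.00000 + 0.413308 + 0.0683345 = 1.48164.
P₁ = g₁ e^(−E₁/kT) / Z = 0.413308/1.48164 = 0.2790.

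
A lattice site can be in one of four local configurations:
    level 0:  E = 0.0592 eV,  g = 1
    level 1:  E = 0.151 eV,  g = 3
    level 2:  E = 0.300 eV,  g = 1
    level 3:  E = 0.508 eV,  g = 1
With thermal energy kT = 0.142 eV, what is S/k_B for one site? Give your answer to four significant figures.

1.551

Eᵢ/kT = 0.416901, 1.06338, 2.11268, 3.57746.
Z = Σ gᵢe^(−Eᵢ/kT) = 1·e^(−0.416901) + 3·e^(−1.06338) + 1·e^(−2.11268) + 1·e^(−3.57746) = 0.659086 + 1.03586 + 0.120913 + 0.0279466 = 1.84381.
⟨E⟩ = Σ EᵢPᵢ = 0.133367 eV.
S/k_B = ln Z + ⟨E⟩/kT = ln(1.84381) + 0.133367/0.142 = 0.611834 + 0.939204 = 1.551.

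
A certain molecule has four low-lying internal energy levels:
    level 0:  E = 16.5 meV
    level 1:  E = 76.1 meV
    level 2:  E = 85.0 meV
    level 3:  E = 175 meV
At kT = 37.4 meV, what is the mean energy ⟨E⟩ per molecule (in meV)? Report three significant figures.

34.9 meV

Eᵢ/kT = 0.44118, 2.0348, 2.2727, 4.6791.
Z = Σ e^(−Eᵢ/kT) = e^(−0.44118) + e^(−2.0348) + e^(−2.2727) + e^(−4.6791) = 0.64328 + 0.13071 + 0.10303 + 0.0092874 = 0.88631.
⟨E⟩ = Σ Eᵢ e^(−Eᵢ/kT) / Z = (16.5·0.64328 + 76.1·0.13071 + 85.0·0.10303 + 175·0.0092874) / 0.88631 = 34.9 meV.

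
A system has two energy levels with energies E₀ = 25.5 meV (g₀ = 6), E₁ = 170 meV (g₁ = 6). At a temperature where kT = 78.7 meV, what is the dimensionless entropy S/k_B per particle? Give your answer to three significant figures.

2.19

Eᵢ/kT = 0.32402, 2.1601.
Z = Σ gᵢe^(−Eᵢ/kT) = 6·e^(−0.32402) + 6·e^(−2.1601) = 4.3394 + 0.69188 = 5.0313.
⟨E⟩ = Σ EᵢPᵢ = 45.371 meV.
S/k_B = ln Z + ⟨E⟩/kT = ln(5.0313) + 45.371/78.7 = 1.6157 + 0.57651 = 2.19.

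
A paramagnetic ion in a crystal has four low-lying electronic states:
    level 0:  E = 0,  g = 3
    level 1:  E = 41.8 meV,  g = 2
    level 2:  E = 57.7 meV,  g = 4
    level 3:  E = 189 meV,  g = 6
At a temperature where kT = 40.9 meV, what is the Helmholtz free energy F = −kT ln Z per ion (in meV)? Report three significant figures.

-63.8 meV

Eᵢ/kT = 0, 1.0220, 1.4108, 4.6210.
Z = Σ gᵢe^(−Eᵢ/kT) = 3·e^(−0) + 2·e^(−1.0220) + 4·e^(−1.4108) + 6·e^(−4.6210) = 3.0000 + 0.71975 + 0.97579 + 0.059058 = 4.7546.
F = −kT ln Z = −40.9 × ln(4.7546) = −40.9 × 1.5591 = -63.8 meV.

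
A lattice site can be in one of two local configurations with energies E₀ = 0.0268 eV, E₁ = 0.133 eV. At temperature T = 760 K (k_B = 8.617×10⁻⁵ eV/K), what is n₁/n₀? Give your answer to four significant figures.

0.1976

k_BT = 8.617×10⁻⁵ × 760 K = 0.0654892 eV.
n₁/n₀ = exp[−(E₁−E₀)/kT] = exp(−(0.1062 eV)/(0.0654892 eV)) = exp(-1.62164) = 0.1976.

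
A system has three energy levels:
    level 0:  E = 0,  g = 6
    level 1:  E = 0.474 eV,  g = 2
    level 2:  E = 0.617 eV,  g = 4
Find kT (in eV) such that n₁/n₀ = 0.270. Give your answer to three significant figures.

2.25 eV

n₁/n₀ = (g₁/g₀) exp[−(E₁−E₀)/kT] = 0.270.
⇒ (E₁−E₀)/kT = ln((2/6)/0.270) = ln(1.2346) = 0.21075.
kT = 0.474 eV / 0.21075 = 2.25 eV.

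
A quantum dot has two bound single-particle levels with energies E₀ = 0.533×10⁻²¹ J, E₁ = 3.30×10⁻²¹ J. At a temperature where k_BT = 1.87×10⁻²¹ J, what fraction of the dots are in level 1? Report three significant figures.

Eᵢ/kT = 0.28503, 1.7647.
Z = Σ e^(−Eᵢ/kT) = e^(−0.28503) + e^(−1.7647) = 0.75199 + 0.17124 = 0.92323.
P₁ = e^(−E₁/kT) / Z = 0.17124/0.92323 = 0.185.

0.185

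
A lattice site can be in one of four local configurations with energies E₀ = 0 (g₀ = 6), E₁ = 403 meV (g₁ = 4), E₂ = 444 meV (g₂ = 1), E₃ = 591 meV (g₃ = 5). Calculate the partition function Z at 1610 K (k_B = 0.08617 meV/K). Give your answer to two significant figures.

k_BT = 0.08617 × 1610 K = 138.7 meV.
Eᵢ/kT = 0, 2.906, 3.201, 4.261.
Z = Σ gᵢe^(−Eᵢ/kT) = 6·e^(−0) + 4·e^(−2.906) + 1·e^(−3.201) + 5·e^(−4.261) = 6.000 + 0.2188 + 0.04072 + 0.07054 = 6.330.

Z = 6.3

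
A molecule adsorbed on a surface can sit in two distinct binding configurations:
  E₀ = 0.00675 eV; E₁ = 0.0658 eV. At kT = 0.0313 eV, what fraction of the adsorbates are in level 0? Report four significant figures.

0.8684

Eᵢ/kT = 0.215655, 2.10224.
Z = Σ e^(−Eᵢ/kT) = e^(−0.215655) + e^(−2.10224) = 0.806013 + 0.122182 = 0.928195.
P₀ = e^(−E₀/kT) / Z = 0.806013/0.928195 = 0.8684.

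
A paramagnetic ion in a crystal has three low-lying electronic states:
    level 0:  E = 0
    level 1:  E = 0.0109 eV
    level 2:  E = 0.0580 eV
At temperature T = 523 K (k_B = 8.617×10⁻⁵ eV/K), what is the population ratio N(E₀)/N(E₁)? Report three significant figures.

k_BT = 8.617×10⁻⁵ × 523 K = 0.045067 eV.
n₀/n₁ = exp[−(E₀−E₁)/kT] = exp(−(-0.0109 eV)/(0.045067 eV)) = exp(0.24186) = 1.27.

1.27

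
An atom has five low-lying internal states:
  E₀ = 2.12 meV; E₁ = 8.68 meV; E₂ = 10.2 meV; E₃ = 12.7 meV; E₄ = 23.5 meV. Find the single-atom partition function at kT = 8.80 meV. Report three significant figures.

Eᵢ/kT = 0.24091, 0.98636, 1.1591, 1.4432, 2.6705.
Z = Σ e^(−Eᵢ/kT) = e^(−0.24091) + e^(−0.98636) + e^(−1.1591) + e^(−1.4432) + e^(−2.6705) = 0.78591 + 0.37293 + 0.31377 + 0.23617 + 0.069218 = 1.7780.

Z = 1.78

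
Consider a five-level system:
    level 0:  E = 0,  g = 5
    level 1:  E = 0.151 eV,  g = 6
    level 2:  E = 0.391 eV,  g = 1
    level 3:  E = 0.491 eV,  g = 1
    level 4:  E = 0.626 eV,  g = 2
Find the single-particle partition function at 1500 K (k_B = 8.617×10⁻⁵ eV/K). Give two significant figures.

Z = 7.0

k_BT = 8.617×10⁻⁵ × 1500 K = 0.1293 eV.
Eᵢ/kT = 0, 1.168, 3.024, 3.797, 4.841.
Z = Σ gᵢe^(−Eᵢ/kT) = 5·e^(−0) + 6·e^(−1.168) + 1·e^(−3.024) + 1·e^(−3.797) + 2·e^(−4.841) = 5.000 + 1.866 + 0.04861 + 0.02244 + 0.01580 = 6.953.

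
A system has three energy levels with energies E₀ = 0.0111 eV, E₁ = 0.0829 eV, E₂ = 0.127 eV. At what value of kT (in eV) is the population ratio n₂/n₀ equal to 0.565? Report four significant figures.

n₂/n₀ = exp[−(E₂−E₀)/kT] = 0.565.
⇒ (E₂−E₀)/kT = ln(1/0.565) = ln(1.76991) = 0.570929.
kT = 0.1159 eV / 0.570929 = 0.2030 eV.

0.2030 eV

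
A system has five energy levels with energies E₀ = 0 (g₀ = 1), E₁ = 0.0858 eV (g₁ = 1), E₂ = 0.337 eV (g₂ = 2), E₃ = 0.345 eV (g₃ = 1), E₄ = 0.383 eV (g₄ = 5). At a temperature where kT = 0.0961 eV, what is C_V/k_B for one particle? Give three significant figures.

Eᵢ/kT = 0, 0.89282, 3.5068, 3.5900, 3.9854.
Z = Σ gᵢe^(−Eᵢ/kT) = 1·e^(−0) + 1·e^(−0.89282) + 2·e^(−3.5068) + 1·e^(−3.5900) + 5·e^(−3.9854) = 1.0000 + 0.40950 + 0.059985 + 0.027598 + 0.092925 = 1.5900.
⟨E⟩ = 0.063183 eV, ⟨E²⟩ = 0.016819 eV².
C_V/k_B = (⟨E²⟩ − ⟨E⟩²)/(kT)² = (0.016819 − 0.0039921)/0.0092352 = 1.39.

1.39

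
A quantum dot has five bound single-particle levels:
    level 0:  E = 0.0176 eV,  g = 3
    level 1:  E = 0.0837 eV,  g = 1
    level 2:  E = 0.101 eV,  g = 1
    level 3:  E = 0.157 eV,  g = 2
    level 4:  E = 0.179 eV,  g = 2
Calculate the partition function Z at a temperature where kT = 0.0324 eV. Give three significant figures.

Eᵢ/kT = 0.54321, 2.5833, 3.1173, 4.8457, 5.5247.
Z = Σ gᵢe^(−Eᵢ/kT) = 3·e^(−0.54321) + 1·e^(−2.5833) + 1·e^(−3.1173) + 2·e^(−4.8457) + 2·e^(−5.5247) = 1.7426 + 0.075524 + 0.044277 + 0.015724 + 0.0079741 = 1.8861.

Z = 1.89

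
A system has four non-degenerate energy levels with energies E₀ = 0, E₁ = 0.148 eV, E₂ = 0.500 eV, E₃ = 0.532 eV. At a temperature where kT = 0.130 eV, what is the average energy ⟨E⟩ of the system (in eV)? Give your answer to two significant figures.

Eᵢ/kT = 0, 1.138, 3.846, 4.092.
Z = Σ e^(−Eᵢ/kT) = e^(−0) + e^(−1.138) + e^(−3.846) + e^(−4.092) = 1.000 + 0.3205 + 0.02137 + 0.01671 = 1.359.
⟨E⟩ = Σ Eᵢ e^(−Eᵢ/kT) / Z = (0·1.000 + 0.148·0.3205 + 0.500·0.02137 + 0.532·0.01671) / 1.359 = 0.049 eV.

0.049 eV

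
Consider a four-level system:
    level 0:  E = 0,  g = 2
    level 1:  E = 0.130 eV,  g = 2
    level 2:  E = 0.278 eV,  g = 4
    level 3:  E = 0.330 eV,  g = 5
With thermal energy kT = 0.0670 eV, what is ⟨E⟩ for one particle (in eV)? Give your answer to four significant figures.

0.02802 eV

Eᵢ/kT = 0, 1.94030, 4.14925, 4.92537.
Z = Σ gᵢe^(−Eᵢ/kT) = 2·e^(−0) + 2·e^(−1.94030) + 4·e^(−4.14925) + 5·e^(−4.92537) = 2.00000 + 0.287322 + 0.0631050 + 0.0363002 = 2.38673.
⟨E⟩ = Σ Eᵢ gᵢe^(−Eᵢ/kT) / Z = (0·2.00000 + 0.130·0.287322 + 0.278·0.0631050 + 0.330·0.0363002) / 2.38673 = 0.02802 eV.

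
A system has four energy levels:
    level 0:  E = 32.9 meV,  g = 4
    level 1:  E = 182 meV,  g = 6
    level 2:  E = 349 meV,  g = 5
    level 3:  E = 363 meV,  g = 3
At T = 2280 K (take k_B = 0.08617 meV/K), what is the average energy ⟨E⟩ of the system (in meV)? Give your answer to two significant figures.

140 meV

k_BT = 0.08617 × 2280 K = 196.5 meV.
Eᵢ/kT = 0.1674, 0.9262, 1.776, 1.847.
Z = Σ gᵢe^(−Eᵢ/kT) = 4·e^(−0.1674) + 6·e^(−0.9262) + 5·e^(−1.776) + 3·e^(−1.847) = 3.383 + 2.376 + 0.8466 + 0.4731 = 7.079.
⟨E⟩ = Σ Eᵢ gᵢe^(−Eᵢ/kT) / Z = (32.9·3.383 + 182·2.376 + 349·0.8466 + 363·0.4731) / 7.079 = 140 meV.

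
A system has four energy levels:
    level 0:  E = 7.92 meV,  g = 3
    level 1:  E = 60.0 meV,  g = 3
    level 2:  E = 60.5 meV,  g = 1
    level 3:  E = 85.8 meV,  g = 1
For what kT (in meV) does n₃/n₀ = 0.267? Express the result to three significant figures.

n₃/n₀ = (g₃/g₀) exp[−(E₃−E₀)/kT] = 0.267.
⇒ (E₃−E₀)/kT = ln((1/3)/0.267) = ln(1.2484) = 0.22186.
kT = 77.88 meV / 0.22186 = 351 meV.

351 meV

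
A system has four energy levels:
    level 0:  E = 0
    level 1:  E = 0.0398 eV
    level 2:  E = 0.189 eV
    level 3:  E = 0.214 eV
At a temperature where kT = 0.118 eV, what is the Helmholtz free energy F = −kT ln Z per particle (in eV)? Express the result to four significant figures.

Eᵢ/kT = 0, 0.337288, 1.60169, 1.81356.
Z = Σ e^(−Eᵢ/kT) = e^(−0) + e^(−0.337288) + e^(−1.60169) + e^(−1.81356) = 1.00000 + 0.713703 + 0.201556 + 0.163073 = 2.07833.
F = −kT ln Z = −0.118 × ln(2.07833) = −0.118 × 0.731565 = -0.08632 eV.

-0.08632 eV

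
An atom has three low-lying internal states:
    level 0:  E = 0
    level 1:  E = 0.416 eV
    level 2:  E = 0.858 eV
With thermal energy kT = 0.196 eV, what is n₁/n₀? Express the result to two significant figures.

n₁/n₀ = exp[−(E₁−E₀)/kT] = exp(−(0.416 eV)/(0.196 eV)) = exp(-2.122) = 0.12.

0.12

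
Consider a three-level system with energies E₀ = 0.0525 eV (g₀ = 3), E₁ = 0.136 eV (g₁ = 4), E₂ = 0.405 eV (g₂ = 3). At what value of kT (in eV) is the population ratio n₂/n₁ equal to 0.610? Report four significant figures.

1.302 eV

n₂/n₁ = (g₂/g₁) exp[−(E₂−E₁)/kT] = 0.610.
⇒ (E₂−E₁)/kT = ln((3/4)/0.610) = ln(1.22951) = 0.206616.
kT = 0.269 eV / 0.206616 = 1.302 eV.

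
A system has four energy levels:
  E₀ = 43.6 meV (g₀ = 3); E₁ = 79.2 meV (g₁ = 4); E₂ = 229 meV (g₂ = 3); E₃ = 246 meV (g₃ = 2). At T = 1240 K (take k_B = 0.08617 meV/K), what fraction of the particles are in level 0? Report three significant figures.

k_BT = 0.08617 × 1240 K = 106.85 meV.
Eᵢ/kT = 0.40805, 0.74123, 2.1432, 2.3023.
Z = Σ gᵢe^(−Eᵢ/kT) = 3·e^(−0.40805) + 4·e^(−0.74123) + 3·e^(−2.1432) + 2·e^(−2.3023) = 1.9948 + 1.9061 + 0.35184 + 0.20006 = 4.4528.
P₀ = g₀ e^(−E₀/kT) / Z = 1.9948/4.4528 = 0.448.

0.448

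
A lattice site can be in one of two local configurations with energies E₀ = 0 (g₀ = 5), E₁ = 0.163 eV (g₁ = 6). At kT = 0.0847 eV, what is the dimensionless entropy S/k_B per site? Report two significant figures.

Eᵢ/kT = 0, 1.924.
Z = Σ gᵢe^(−Eᵢ/kT) = 5·e^(−0) + 6·e^(−1.924) = 5.000 + 0.8761 = 5.876.
⟨E⟩ = Σ EᵢPᵢ = 0.02430 eV.
S/k_B = ln Z + ⟨E⟩/kT = ln(5.876) + 0.02430/0.0847 = 1.771 + 0.2869 = 2.1.

2.1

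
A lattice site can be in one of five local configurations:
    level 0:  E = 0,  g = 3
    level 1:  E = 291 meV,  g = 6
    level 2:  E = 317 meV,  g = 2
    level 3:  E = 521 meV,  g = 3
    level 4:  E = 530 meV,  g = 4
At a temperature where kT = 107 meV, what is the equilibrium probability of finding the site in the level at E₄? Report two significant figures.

Eᵢ/kT = 0, 2.720, 2.963, 4.869, 4.953.
Z = Σ gᵢe^(−Eᵢ/kT) = 3·e^(−0) + 6·e^(−2.720) + 2·e^(−2.963) + 3·e^(−4.869) + 4·e^(−4.953) = 3.000 + 0.3952 + 0.1033 + 0.02304 + 0.02825 = 3.550.
P₄ = g₄ e^(−E₄/kT) / Z = 0.02825/3.550 = 0.0080.

0.0080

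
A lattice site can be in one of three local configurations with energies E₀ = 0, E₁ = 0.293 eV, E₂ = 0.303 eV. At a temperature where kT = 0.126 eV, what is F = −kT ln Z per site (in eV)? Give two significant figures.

-0.022 eV

Eᵢ/kT = 0, 2.325, 2.405.
Z = Σ e^(−Eᵢ/kT) = e^(−0) + e^(−2.325) + e^(−2.405) = 1.000 + 0.09778 + 0.09027 = 1.188.
F = −kT ln Z = −0.126 × ln(1.188) = −0.126 × 0.1723 = -0.022 eV.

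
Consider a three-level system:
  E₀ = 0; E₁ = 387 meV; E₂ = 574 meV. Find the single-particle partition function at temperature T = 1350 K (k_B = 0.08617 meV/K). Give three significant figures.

Z = 1.04

k_BT = 0.08617 × 1350 K = 116.33 meV.
Eᵢ/kT = 0, 3.3267, 4.9342.
Z = Σ e^(−Eᵢ/kT) = e^(−0) + e^(−3.3267) + e^(−4.9342) = 1.0000 + 0.035911 + 0.0071962 = 1.0431.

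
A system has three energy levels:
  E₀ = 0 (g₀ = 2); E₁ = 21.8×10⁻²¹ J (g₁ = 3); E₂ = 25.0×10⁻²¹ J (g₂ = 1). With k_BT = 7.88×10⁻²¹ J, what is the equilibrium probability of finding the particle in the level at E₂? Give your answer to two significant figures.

0.019

Eᵢ/kT = 0, 2.766, 3.173.
Z = Σ gᵢe^(−Eᵢ/kT) = 2·e^(−0) + 3·e^(−2.766) + 1·e^(−3.173) = 2.000 + 0.1887 + 0.04188 = 2.231.
P₂ = g₂ e^(−E₂/kT) / Z = 0.04188/2.231 = 0.019.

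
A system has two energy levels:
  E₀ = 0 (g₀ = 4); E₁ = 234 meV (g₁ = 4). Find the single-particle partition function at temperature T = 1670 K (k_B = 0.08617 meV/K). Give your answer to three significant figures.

Z = 4.79

k_BT = 0.08617 × 1670 K = 143.90 meV.
Eᵢ/kT = 0, 1.6261.
Z = Σ gᵢe^(−Eᵢ/kT) = 4·e^(−0) + 4·e^(−1.6261) = 4.0000 + 0.78678 = 4.7868.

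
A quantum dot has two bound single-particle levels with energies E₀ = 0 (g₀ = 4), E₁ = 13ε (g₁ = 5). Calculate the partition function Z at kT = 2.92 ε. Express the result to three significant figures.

Z = 4.06

Eᵢ/kT = 0, 4.4521.
Z = Σ gᵢe^(−Eᵢ/kT) = 4·e^(−0) + 5·e^(−4.4521) = 4.0000 + 0.058270 = 4.0583.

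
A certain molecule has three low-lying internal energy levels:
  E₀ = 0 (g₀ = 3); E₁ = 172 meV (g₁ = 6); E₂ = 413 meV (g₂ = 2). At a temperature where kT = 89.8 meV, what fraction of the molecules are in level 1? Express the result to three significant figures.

0.226

Eᵢ/kT = 0, 1.9154, 4.5991.
Z = Σ gᵢe^(−Eᵢ/kT) = 3·e^(−0) + 6·e^(−1.9154) + 2·e^(−4.5991) = 3.0000 + 0.88370 + 0.020122 = 3.9038.
P₁ = g₁ e^(−E₁/kT) / Z = 0.88370/3.9038 = 0.226.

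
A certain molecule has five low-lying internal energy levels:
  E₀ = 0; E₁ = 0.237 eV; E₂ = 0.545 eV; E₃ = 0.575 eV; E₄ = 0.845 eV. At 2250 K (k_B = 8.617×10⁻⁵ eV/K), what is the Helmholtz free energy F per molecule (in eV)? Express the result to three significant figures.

-0.0678 eV

k_BT = 8.617×10⁻⁵ × 2250 K = 0.19388 eV.
Eᵢ/kT = 0, 1.2224, 2.8110, 2.9658, 4.3584.
Z = Σ e^(−Eᵢ/kT) = e^(−0) + e^(−1.2224) + e^(−2.8110) + e^(−2.9658) + e^(−4.3584) = 1.0000 + 0.29452 + 0.060145 + 0.051519 + 0.012799 = 1.4190.
F = −kT ln Z = −0.19388 × ln(1.4190) = −0.19388 × 0.34995 = -0.0678 eV.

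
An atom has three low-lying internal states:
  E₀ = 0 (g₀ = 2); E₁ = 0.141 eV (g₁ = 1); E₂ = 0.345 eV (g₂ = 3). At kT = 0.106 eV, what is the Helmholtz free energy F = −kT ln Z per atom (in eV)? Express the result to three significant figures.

-0.0919 eV

Eᵢ/kT = 0, 1.3302, 3.2547.
Z = Σ gᵢe^(−Eᵢ/kT) = 2·e^(−0) + 1·e^(−1.3302) + 3·e^(−3.2547) = 2.0000 + 0.26442 + 0.11578 = 2.3802.
F = −kT ln Z = −0.106 × ln(2.3802) = −0.106 × 0.86718 = -0.0919 eV.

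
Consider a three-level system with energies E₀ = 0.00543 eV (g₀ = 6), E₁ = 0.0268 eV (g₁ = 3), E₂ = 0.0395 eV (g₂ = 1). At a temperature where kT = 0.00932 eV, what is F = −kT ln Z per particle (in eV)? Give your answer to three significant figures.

-0.0118 eV

Eᵢ/kT = 0.58262, 2.8755, 4.2382.
Z = Σ gᵢe^(−Eᵢ/kT) = 6·e^(−0.58262) + 3·e^(−2.8755) + 1·e^(−4.2382) = 3.3506 + 0.16916 + 0.014434 = 3.5342.
F = −kT ln Z = −0.00932 × ln(3.5342) = −0.00932 × 1.2625 = -0.0118 eV.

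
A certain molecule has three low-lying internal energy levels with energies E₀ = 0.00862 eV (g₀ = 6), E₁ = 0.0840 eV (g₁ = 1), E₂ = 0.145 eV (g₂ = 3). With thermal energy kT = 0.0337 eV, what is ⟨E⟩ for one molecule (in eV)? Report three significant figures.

Eᵢ/kT = 0.25579, 2.4926, 4.3027.
Z = Σ gᵢe^(−Eᵢ/kT) = 6·e^(−0.25579) + 1·e^(−2.4926) + 3·e^(−4.3027) = 4.6458 + 0.082695 + 0.040596 = 4.7691.
⟨E⟩ = Σ Eᵢ gᵢe^(−Eᵢ/kT) / Z = (0.00862·4.6458 + 0.0840·0.082695 + 0.145·0.040596) / 4.7691 = 0.0111 eV.

0.0111 eV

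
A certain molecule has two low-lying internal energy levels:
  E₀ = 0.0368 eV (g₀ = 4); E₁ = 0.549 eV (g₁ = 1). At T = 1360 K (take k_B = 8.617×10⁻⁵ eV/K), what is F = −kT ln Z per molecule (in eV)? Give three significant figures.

-0.126 eV

k_BT = 8.617×10⁻⁵ × 1360 K = 0.11719 eV.
Eᵢ/kT = 0.31402, 4.6847.
Z = Σ gᵢe^(−Eᵢ/kT) = 4·e^(−0.31402) + 1·e^(−4.6847) = 2.9220 + 0.0092355 = 2.9312.
F = −kT ln Z = −0.11719 × ln(2.9312) = −0.11719 × 1.0754 = -0.126 eV.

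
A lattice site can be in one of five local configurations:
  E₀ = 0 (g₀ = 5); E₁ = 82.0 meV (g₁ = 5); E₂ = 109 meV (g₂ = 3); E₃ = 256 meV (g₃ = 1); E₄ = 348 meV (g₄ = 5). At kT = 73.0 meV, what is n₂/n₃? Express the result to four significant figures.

n₂/n₃ = (g₂/g₃) exp[−(E₂−E₃)/kT] = (3/1) × exp(−(-147 meV)/(73.0 meV)) = (3/1) × exp(2.01370) = 22.47.

22.47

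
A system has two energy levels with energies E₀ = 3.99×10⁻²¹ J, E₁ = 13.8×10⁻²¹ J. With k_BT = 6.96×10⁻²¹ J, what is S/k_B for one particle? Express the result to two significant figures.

Eᵢ/kT = 0.5733, 1.983.
Z = Σ e^(−Eᵢ/kT) = e^(−0.5733) + e^(−1.983) = 0.5637 + 0.1377 = 0.7014.
⟨E⟩ = Σ EᵢPᵢ = 5.916 ×10⁻²¹ J.
S/k_B = ln Z + ⟨E⟩/kT = ln(0.7014) + 5.916/6.96 = -0.3547 + 0.8500 = 0.50.

0.50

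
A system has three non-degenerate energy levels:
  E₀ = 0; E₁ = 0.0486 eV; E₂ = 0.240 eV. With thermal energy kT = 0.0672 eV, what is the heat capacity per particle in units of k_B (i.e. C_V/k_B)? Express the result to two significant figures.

Eᵢ/kT = 0, 0.7232, 3.571.
Z = Σ e^(−Eᵢ/kT) = e^(−0) + e^(−0.7232) + e^(−3.571) = 1.000 + 0.4852 + 0.02813 = 1.513.
⟨E⟩ = 0.02005 eV, ⟨E²⟩ = 0.001828 eV².
C_V/k_B = (⟨E²⟩ − ⟨E⟩²)/(kT)² = (0.001828 − 0.0004020)/0.004516 = 0.32.

0.32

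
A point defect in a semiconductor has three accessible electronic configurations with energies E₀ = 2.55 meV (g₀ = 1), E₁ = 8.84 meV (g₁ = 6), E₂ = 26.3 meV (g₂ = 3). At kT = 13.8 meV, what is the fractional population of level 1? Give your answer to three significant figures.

0.712

Eᵢ/kT = 0.18478, 0.64058, 1.9058.
Z = Σ gᵢe^(−Eᵢ/kT) = 1·e^(−0.18478) + 6·e^(−0.64058) + 3·e^(−1.9058) = 0.83129 + 3.1619 + 0.44611 = 4.4393.
P₁ = g₁ e^(−E₁/kT) / Z = 3.1619/4.4393 = 0.712.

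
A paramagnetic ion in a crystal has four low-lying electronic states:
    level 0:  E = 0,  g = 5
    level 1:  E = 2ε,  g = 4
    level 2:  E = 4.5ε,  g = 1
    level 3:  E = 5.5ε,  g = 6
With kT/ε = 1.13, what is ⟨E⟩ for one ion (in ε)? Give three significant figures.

Eᵢ/kT = 0, 1.7699, 3.9823, 4.8673.
Z = Σ gᵢe^(−Eᵢ/kT) = 5·e^(−0) + 4·e^(−1.7699) + 1·e^(−3.9823) + 6·e^(−4.8673) = 5.0000 + 0.68140 + 0.018643 + 0.046165 = 5.7462.
⟨E⟩ = Σ Eᵢ gᵢe^(−Eᵢ/kT) / Z = (0·5.0000 + 2·0.68140 + 4.5·0.018643 + 5.5·0.046165) / 5.7462 = 0.296 ε.

0.296 ε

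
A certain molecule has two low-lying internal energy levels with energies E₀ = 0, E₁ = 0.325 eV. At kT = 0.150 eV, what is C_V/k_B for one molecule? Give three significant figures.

Eᵢ/kT = 0, 2.1667.
Z = Σ e^(−Eᵢ/kT) = e^(−0) + e^(−2.1667) = 1.0000 + 0.11456 = 1.1146.
⟨E⟩ = 0.033404 eV, ⟨E²⟩ = 0.010856 eV².
C_V/k_B = (⟨E²⟩ − ⟨E⟩²)/(kT)² = (0.010856 − 0.0011158)/0.022500 = 0.433.

0.433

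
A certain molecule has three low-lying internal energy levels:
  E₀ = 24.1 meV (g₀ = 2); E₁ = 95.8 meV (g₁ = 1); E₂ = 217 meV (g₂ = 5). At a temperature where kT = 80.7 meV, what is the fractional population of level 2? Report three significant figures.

Eᵢ/kT = 0.29864, 1.1871, 2.6890.
Z = Σ gᵢe^(−Eᵢ/kT) = 2·e^(−0.29864) + 1·e^(−1.1871) + 5·e^(−2.6890) = 1.4837 + 0.30510 + 0.33974 = 2.1285.
P₂ = g₂ e^(−E₂/kT) / Z = 0.33974/2.1285 = 0.160.

0.160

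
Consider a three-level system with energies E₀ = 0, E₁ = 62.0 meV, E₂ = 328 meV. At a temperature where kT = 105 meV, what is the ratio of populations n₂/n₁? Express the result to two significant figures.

n₂/n₁ = exp[−(E₂−E₁)/kT] = exp(−(266.0 meV)/(105 meV)) = exp(-2.533) = 0.079.

0.079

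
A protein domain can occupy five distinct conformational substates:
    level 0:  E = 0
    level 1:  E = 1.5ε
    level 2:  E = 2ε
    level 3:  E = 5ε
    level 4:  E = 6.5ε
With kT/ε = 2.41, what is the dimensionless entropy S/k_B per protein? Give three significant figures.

1.30

Eᵢ/kT = 0, 0.62241, 0.82988, 2.0747, 2.6971.
Z = Σ e^(−Eᵢ/kT) = e^(−0) + e^(−0.62241) + e^(−0.82988) + e^(−2.0747) + e^(−2.6971) = 1.0000 + 0.53665 + 0.43610 + 0.12559 + 0.067401 = 2.1657.
⟨E⟩ = Σ EᵢPᵢ = 1.2667 ε.
S/k_B = ln Z + ⟨E⟩/kT = ln(2.1657) + 1.2667/2.41 = 0.77274 + 0.52560 = 1.30.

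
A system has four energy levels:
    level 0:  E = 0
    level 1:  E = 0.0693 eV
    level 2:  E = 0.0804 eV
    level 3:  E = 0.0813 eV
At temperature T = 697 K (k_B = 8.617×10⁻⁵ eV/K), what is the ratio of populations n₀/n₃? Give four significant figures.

3.871

k_BT = 8.617×10⁻⁵ × 697 K = 0.0600605 eV.
n₀/n₃ = exp[−(E₀−E₃)/kT] = exp(−(-0.0813 eV)/(0.0600605 eV)) = exp(1.35364) = 3.871.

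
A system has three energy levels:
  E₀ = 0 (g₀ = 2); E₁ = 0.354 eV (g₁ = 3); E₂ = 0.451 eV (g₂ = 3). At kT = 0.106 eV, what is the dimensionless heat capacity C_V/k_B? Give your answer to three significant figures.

Eᵢ/kT = 0, 3.3396, 4.2547.
Z = Σ gᵢe^(−Eᵢ/kT) = 2·e^(−0) + 3·e^(−3.3396) + 3·e^(−4.2547) = 2.0000 + 0.10635 + 0.042592 = 2.1489.
⟨E⟩ = 0.026459 eV, ⟨E²⟩ = 0.010233 eV².
C_V/k_B = (⟨E²⟩ − ⟨E⟩²)/(kT)² = (0.010233 − 0.00070008)/0.011236 = 0.848.

0.848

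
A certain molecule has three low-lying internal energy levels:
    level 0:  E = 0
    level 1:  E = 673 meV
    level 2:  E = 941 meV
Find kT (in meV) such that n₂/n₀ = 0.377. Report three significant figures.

n₂/n₀ = exp[−(E₂−E₀)/kT] = 0.377.
⇒ (E₂−E₀)/kT = ln(1/0.377) = ln(2.6525) = 0.97550.
kT = 941 meV / 0.97550 = 965 meV.

965 meV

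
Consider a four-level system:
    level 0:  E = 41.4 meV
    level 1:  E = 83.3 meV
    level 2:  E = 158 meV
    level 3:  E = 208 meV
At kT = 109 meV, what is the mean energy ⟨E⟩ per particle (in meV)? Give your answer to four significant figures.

Eᵢ/kT = 0.379817, 0.764220, 1.44954, 1.90826.
Z = Σ e^(−Eᵢ/kT) = e^(−0.379817) + e^(−0.764220) + e^(−1.44954) + e^(−1.90826) = 0.683987 + 0.465697 + 0.234678 + 0.148338 = 1.53270.
⟨E⟩ = Σ Eᵢ e^(−Eᵢ/kT) / Z = (41.4·0.683987 + 83.3·0.465697 + 158·0.234678 + 208·0.148338) / 1.53270 = 88.11 meV.

88.11 meV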